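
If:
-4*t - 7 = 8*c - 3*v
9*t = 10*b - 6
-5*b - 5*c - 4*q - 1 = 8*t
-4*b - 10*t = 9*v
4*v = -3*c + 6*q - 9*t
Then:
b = 15951/15128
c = -22897/15128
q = -20751/30256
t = 3819/7564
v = -1947/1891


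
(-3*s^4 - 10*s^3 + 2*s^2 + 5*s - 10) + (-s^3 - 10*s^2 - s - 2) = -3*s^4 - 11*s^3 - 8*s^2 + 4*s - 12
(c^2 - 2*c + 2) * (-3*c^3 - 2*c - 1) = -3*c^5 + 6*c^4 - 8*c^3 + 3*c^2 - 2*c - 2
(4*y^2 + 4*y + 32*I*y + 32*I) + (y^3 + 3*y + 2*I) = y^3 + 4*y^2 + 7*y + 32*I*y + 34*I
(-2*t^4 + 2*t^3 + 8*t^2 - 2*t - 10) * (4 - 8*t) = 16*t^5 - 24*t^4 - 56*t^3 + 48*t^2 + 72*t - 40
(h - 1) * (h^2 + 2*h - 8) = h^3 + h^2 - 10*h + 8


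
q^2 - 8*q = q*(q - 8)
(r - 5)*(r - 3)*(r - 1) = r^3 - 9*r^2 + 23*r - 15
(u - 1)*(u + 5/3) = u^2 + 2*u/3 - 5/3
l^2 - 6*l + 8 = (l - 4)*(l - 2)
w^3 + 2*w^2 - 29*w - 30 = (w - 5)*(w + 1)*(w + 6)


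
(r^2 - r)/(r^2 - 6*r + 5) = r/(r - 5)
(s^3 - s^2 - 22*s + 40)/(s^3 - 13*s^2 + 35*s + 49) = (s^3 - s^2 - 22*s + 40)/(s^3 - 13*s^2 + 35*s + 49)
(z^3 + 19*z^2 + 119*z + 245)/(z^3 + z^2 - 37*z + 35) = (z^2 + 12*z + 35)/(z^2 - 6*z + 5)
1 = 1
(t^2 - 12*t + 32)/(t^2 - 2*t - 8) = (t - 8)/(t + 2)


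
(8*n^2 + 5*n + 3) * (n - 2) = 8*n^3 - 11*n^2 - 7*n - 6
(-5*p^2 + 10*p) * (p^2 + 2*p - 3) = -5*p^4 + 35*p^2 - 30*p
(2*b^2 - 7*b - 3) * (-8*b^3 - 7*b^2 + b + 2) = -16*b^5 + 42*b^4 + 75*b^3 + 18*b^2 - 17*b - 6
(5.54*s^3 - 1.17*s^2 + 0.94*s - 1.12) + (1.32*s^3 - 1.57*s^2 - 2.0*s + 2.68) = 6.86*s^3 - 2.74*s^2 - 1.06*s + 1.56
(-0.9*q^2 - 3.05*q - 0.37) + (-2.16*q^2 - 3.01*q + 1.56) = -3.06*q^2 - 6.06*q + 1.19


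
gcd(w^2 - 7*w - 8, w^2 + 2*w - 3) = 1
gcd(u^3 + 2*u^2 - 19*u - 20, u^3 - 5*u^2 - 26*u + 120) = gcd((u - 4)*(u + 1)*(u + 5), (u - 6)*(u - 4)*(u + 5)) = u^2 + u - 20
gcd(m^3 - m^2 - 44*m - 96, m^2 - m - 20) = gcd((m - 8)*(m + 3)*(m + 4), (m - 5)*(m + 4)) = m + 4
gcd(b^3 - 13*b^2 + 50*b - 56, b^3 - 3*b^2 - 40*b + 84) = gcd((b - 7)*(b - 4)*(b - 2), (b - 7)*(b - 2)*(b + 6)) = b^2 - 9*b + 14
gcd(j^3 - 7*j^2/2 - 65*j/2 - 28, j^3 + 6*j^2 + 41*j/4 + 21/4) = j^2 + 9*j/2 + 7/2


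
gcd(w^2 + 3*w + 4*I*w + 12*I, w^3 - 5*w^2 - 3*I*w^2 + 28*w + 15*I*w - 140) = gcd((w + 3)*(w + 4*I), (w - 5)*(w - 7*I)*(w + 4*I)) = w + 4*I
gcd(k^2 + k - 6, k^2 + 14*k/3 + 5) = k + 3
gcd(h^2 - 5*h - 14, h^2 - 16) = 1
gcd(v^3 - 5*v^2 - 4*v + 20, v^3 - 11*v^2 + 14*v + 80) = v^2 - 3*v - 10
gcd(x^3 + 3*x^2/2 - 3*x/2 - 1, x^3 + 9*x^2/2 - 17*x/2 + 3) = x - 1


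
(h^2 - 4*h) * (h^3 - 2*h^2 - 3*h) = h^5 - 6*h^4 + 5*h^3 + 12*h^2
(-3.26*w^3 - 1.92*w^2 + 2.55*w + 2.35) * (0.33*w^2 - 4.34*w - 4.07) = -1.0758*w^5 + 13.5148*w^4 + 22.4425*w^3 - 2.4771*w^2 - 20.5775*w - 9.5645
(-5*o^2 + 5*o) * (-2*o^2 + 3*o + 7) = 10*o^4 - 25*o^3 - 20*o^2 + 35*o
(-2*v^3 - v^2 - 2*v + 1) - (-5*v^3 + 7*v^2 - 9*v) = 3*v^3 - 8*v^2 + 7*v + 1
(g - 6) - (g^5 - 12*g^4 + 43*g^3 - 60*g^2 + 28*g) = -g^5 + 12*g^4 - 43*g^3 + 60*g^2 - 27*g - 6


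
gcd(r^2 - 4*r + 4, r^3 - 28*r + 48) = r - 2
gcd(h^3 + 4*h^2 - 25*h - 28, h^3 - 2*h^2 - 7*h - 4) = h^2 - 3*h - 4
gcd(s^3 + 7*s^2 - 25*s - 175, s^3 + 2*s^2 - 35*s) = s^2 + 2*s - 35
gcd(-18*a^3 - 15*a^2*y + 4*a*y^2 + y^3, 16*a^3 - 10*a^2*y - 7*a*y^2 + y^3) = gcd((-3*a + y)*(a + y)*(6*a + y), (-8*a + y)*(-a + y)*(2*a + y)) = 1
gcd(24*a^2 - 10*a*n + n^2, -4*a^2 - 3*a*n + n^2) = 4*a - n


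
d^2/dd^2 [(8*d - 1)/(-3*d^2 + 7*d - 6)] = 2*(-(6*d - 7)^2*(8*d - 1) + (72*d - 59)*(3*d^2 - 7*d + 6))/(3*d^2 - 7*d + 6)^3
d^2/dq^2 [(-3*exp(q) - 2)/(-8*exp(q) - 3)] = (56*exp(q) - 21)*exp(q)/(512*exp(3*q) + 576*exp(2*q) + 216*exp(q) + 27)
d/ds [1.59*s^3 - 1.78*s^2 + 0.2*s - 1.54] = 4.77*s^2 - 3.56*s + 0.2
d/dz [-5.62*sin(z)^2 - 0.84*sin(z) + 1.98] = -(11.24*sin(z) + 0.84)*cos(z)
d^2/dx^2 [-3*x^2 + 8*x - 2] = -6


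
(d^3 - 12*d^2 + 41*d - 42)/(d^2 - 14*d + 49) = (d^2 - 5*d + 6)/(d - 7)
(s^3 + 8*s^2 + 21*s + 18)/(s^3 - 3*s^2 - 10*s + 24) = (s^2 + 5*s + 6)/(s^2 - 6*s + 8)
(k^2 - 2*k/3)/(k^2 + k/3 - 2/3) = k/(k + 1)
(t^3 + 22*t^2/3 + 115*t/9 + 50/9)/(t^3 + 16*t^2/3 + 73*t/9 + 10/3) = (t + 5)/(t + 3)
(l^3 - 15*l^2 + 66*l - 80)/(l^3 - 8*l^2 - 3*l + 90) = (l^2 - 10*l + 16)/(l^2 - 3*l - 18)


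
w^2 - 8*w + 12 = (w - 6)*(w - 2)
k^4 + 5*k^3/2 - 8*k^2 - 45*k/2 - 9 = (k - 3)*(k + 1/2)*(k + 2)*(k + 3)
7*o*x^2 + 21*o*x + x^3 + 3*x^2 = x*(7*o + x)*(x + 3)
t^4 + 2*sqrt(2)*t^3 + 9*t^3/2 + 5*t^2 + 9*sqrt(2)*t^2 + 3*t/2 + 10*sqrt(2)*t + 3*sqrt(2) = (t + 1/2)*(t + 1)*(t + 3)*(t + 2*sqrt(2))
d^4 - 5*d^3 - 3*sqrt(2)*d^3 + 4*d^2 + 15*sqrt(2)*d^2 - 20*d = d*(d - 5)*(d - 2*sqrt(2))*(d - sqrt(2))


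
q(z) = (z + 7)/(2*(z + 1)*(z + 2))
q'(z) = 1/(2*(z + 1)*(z + 2)) - (z + 7)/(2*(z + 1)*(z + 2)^2) - (z + 7)/(2*(z + 1)^2*(z + 2)) = (-z^2 - 14*z - 19)/(2*(z^4 + 6*z^3 + 13*z^2 + 12*z + 4))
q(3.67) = 0.20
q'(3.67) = -0.06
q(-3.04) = 0.93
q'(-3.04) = 1.59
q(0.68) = 0.85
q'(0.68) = -0.71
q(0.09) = 1.56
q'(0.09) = -1.95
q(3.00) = 0.25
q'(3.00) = -0.09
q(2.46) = 0.31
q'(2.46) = -0.12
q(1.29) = 0.55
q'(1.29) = -0.34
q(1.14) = 0.61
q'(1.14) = -0.40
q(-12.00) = -0.02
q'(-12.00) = 0.00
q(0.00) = 1.75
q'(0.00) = -2.38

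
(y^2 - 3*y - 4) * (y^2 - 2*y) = y^4 - 5*y^3 + 2*y^2 + 8*y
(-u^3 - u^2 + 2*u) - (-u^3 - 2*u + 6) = -u^2 + 4*u - 6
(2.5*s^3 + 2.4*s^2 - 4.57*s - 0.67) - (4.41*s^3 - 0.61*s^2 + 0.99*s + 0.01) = -1.91*s^3 + 3.01*s^2 - 5.56*s - 0.68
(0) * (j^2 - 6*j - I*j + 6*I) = 0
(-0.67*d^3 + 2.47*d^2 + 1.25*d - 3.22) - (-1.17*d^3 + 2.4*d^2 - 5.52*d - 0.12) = 0.5*d^3 + 0.0700000000000003*d^2 + 6.77*d - 3.1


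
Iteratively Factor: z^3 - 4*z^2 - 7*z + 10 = (z - 5)*(z^2 + z - 2) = (z - 5)*(z - 1)*(z + 2)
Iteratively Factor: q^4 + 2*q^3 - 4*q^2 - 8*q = (q + 2)*(q^3 - 4*q) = q*(q + 2)*(q^2 - 4) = q*(q + 2)^2*(q - 2)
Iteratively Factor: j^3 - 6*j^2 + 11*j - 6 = (j - 2)*(j^2 - 4*j + 3) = (j - 3)*(j - 2)*(j - 1)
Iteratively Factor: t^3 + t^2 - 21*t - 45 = (t - 5)*(t^2 + 6*t + 9) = (t - 5)*(t + 3)*(t + 3)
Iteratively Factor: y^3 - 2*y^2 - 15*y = (y + 3)*(y^2 - 5*y) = (y - 5)*(y + 3)*(y)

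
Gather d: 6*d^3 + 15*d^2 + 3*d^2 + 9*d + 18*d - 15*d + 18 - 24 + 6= 6*d^3 + 18*d^2 + 12*d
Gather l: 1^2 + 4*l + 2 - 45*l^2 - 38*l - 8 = -45*l^2 - 34*l - 5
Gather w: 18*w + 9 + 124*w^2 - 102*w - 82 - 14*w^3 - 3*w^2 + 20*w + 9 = -14*w^3 + 121*w^2 - 64*w - 64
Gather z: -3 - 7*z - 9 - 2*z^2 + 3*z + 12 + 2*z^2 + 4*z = 0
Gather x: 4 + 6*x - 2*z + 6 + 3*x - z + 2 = 9*x - 3*z + 12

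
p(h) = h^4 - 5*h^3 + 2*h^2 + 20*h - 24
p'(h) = 4*h^3 - 15*h^2 + 4*h + 20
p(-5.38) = 1542.67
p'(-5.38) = -1058.57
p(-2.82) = 110.87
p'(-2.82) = -200.27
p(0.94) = -6.80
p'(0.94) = 13.83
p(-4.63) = 882.08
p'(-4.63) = -717.08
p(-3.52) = 301.97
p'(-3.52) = -354.39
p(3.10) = 0.62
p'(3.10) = 7.41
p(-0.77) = -35.58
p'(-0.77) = 6.20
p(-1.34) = -31.95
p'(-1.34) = -21.92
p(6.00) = 384.00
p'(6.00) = 368.00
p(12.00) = 12600.00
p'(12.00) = 4820.00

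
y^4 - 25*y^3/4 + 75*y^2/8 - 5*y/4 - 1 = (y - 4)*(y - 2)*(y - 1/2)*(y + 1/4)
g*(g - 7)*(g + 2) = g^3 - 5*g^2 - 14*g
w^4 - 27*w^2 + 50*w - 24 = (w - 4)*(w - 1)^2*(w + 6)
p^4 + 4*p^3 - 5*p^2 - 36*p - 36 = (p - 3)*(p + 2)^2*(p + 3)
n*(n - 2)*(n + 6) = n^3 + 4*n^2 - 12*n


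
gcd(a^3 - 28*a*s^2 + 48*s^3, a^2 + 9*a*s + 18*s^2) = a + 6*s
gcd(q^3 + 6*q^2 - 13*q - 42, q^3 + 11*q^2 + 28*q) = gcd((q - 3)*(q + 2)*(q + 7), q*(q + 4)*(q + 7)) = q + 7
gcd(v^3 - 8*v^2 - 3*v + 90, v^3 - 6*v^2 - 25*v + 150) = v^2 - 11*v + 30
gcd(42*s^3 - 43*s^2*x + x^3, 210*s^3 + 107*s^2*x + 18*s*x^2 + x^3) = 7*s + x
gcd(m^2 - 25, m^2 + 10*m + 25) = m + 5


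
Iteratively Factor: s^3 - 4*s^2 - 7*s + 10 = (s - 1)*(s^2 - 3*s - 10) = (s - 5)*(s - 1)*(s + 2)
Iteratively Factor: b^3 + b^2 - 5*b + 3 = (b + 3)*(b^2 - 2*b + 1) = (b - 1)*(b + 3)*(b - 1)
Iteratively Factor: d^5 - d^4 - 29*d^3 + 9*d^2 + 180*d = (d + 3)*(d^4 - 4*d^3 - 17*d^2 + 60*d) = (d - 5)*(d + 3)*(d^3 + d^2 - 12*d) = d*(d - 5)*(d + 3)*(d^2 + d - 12) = d*(d - 5)*(d - 3)*(d + 3)*(d + 4)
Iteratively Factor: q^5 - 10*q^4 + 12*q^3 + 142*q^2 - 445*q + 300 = (q - 5)*(q^4 - 5*q^3 - 13*q^2 + 77*q - 60) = (q - 5)^2*(q^3 - 13*q + 12) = (q - 5)^2*(q - 1)*(q^2 + q - 12) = (q - 5)^2*(q - 1)*(q + 4)*(q - 3)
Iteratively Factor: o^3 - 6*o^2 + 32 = (o - 4)*(o^2 - 2*o - 8) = (o - 4)^2*(o + 2)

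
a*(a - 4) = a^2 - 4*a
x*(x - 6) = x^2 - 6*x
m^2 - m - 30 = (m - 6)*(m + 5)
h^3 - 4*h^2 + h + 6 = (h - 3)*(h - 2)*(h + 1)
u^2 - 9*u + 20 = (u - 5)*(u - 4)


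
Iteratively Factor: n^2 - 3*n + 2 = (n - 1)*(n - 2)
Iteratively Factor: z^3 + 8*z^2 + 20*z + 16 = (z + 2)*(z^2 + 6*z + 8) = (z + 2)*(z + 4)*(z + 2)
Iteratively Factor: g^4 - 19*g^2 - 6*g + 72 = (g + 3)*(g^3 - 3*g^2 - 10*g + 24) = (g + 3)^2*(g^2 - 6*g + 8) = (g - 4)*(g + 3)^2*(g - 2)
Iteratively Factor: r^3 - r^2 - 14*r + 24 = (r - 3)*(r^2 + 2*r - 8) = (r - 3)*(r + 4)*(r - 2)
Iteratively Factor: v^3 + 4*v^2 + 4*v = (v)*(v^2 + 4*v + 4) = v*(v + 2)*(v + 2)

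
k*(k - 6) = k^2 - 6*k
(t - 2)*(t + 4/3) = t^2 - 2*t/3 - 8/3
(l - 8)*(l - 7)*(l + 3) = l^3 - 12*l^2 + 11*l + 168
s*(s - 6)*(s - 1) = s^3 - 7*s^2 + 6*s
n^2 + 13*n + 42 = (n + 6)*(n + 7)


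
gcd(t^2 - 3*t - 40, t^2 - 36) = 1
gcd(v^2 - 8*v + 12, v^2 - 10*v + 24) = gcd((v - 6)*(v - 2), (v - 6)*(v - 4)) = v - 6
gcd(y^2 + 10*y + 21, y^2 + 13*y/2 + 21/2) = y + 3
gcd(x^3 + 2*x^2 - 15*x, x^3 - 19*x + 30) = x^2 + 2*x - 15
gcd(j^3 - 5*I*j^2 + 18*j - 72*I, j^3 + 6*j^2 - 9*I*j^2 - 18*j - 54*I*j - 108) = j^2 - 9*I*j - 18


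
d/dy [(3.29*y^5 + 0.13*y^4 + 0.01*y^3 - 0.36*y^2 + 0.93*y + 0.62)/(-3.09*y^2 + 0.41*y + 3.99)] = (-30.4983*y^6 + 4.5922*y^5 + 65.7645*y^4 + 2.083*y^3 + 2.8458*y^2 + 0.9588*y + 3.4565)/(9.5481*y^4 - 2.5338*y^3 - 24.4901*y^2 + 3.2718*y + 15.9201)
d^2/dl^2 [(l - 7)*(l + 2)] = 2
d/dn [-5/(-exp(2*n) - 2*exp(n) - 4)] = -10*(exp(n) + 1)*exp(n)/(exp(2*n) + 2*exp(n) + 4)^2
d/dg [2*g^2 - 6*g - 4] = 4*g - 6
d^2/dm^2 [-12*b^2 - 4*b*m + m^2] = 2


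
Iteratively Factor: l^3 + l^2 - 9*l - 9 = (l - 3)*(l^2 + 4*l + 3) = (l - 3)*(l + 1)*(l + 3)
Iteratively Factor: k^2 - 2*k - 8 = (k + 2)*(k - 4)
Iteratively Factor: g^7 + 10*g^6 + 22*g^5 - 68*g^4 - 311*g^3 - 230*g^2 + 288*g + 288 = (g - 1)*(g^6 + 11*g^5 + 33*g^4 - 35*g^3 - 346*g^2 - 576*g - 288) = (g - 1)*(g + 2)*(g^5 + 9*g^4 + 15*g^3 - 65*g^2 - 216*g - 144) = (g - 1)*(g + 2)*(g + 4)*(g^4 + 5*g^3 - 5*g^2 - 45*g - 36) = (g - 1)*(g + 2)*(g + 3)*(g + 4)*(g^3 + 2*g^2 - 11*g - 12) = (g - 1)*(g + 2)*(g + 3)*(g + 4)^2*(g^2 - 2*g - 3) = (g - 3)*(g - 1)*(g + 2)*(g + 3)*(g + 4)^2*(g + 1)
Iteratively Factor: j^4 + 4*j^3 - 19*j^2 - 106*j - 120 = (j + 3)*(j^3 + j^2 - 22*j - 40) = (j + 3)*(j + 4)*(j^2 - 3*j - 10) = (j - 5)*(j + 3)*(j + 4)*(j + 2)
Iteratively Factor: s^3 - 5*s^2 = (s - 5)*(s^2) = s*(s - 5)*(s)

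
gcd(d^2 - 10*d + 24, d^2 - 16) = d - 4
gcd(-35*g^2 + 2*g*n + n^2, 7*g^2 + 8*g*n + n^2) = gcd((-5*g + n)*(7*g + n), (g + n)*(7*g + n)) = 7*g + n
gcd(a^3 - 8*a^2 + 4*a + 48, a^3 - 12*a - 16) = a^2 - 2*a - 8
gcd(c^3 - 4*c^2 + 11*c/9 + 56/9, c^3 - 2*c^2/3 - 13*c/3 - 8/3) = c^2 - 5*c/3 - 8/3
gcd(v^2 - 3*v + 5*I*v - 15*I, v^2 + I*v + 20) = v + 5*I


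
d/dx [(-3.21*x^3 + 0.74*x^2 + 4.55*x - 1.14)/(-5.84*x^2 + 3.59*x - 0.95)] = (18.7464*x^4 - 23.0478*x^3 + 38.3771*x^2 - 14.7212*x - 0.229900000000001)/(34.1056*x^4 - 41.9312*x^3 + 23.9841*x^2 - 6.821*x + 0.9025)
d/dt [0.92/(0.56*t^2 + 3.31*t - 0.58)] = (-1.0304*t - 3.0452)/(0.56*t^2 + 3.31*t - 0.58)^2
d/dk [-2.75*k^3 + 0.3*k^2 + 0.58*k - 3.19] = -8.25*k^2 + 0.6*k + 0.58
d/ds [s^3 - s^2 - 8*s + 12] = 3*s^2 - 2*s - 8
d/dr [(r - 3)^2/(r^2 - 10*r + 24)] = 2*(-2*r^2 + 15*r - 27)/(r^4 - 20*r^3 + 148*r^2 - 480*r + 576)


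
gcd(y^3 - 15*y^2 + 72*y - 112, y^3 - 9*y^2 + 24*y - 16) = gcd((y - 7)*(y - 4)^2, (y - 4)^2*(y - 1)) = y^2 - 8*y + 16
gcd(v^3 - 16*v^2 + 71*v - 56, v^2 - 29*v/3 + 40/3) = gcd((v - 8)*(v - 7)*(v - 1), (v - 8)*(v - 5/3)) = v - 8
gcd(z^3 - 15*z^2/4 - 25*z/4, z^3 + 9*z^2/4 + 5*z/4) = z^2 + 5*z/4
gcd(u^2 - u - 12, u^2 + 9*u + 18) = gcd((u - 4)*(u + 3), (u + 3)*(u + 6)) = u + 3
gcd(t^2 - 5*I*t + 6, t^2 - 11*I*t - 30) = t - 6*I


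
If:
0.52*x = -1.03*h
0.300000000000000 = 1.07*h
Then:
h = 0.28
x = -0.56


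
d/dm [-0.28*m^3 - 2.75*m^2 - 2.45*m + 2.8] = -0.84*m^2 - 5.5*m - 2.45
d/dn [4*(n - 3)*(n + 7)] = 8*n + 16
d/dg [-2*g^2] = -4*g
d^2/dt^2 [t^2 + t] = 2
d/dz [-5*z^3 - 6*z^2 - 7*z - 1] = -15*z^2 - 12*z - 7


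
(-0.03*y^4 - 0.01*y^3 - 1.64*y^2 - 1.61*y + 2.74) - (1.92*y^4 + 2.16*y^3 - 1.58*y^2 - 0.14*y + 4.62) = -1.95*y^4 - 2.17*y^3 - 0.0599999999999998*y^2 - 1.47*y - 1.88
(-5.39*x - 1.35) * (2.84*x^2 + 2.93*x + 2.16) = -15.3076*x^3 - 19.6267*x^2 - 15.5979*x - 2.916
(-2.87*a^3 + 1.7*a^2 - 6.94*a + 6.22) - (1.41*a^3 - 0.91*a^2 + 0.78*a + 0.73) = -4.28*a^3 + 2.61*a^2 - 7.72*a + 5.49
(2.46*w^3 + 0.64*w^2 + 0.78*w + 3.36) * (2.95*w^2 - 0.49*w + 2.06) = 7.257*w^5 + 0.6826*w^4 + 7.055*w^3 + 10.8482*w^2 - 0.0395999999999999*w + 6.9216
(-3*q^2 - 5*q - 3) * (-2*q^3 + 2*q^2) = 6*q^5 + 4*q^4 - 4*q^3 - 6*q^2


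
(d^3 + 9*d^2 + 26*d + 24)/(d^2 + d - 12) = (d^2 + 5*d + 6)/(d - 3)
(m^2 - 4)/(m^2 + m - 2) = (m - 2)/(m - 1)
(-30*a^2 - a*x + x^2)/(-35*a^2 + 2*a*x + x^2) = (-30*a^2 - a*x + x^2)/(-35*a^2 + 2*a*x + x^2)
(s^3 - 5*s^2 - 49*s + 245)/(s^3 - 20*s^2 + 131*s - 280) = (s + 7)/(s - 8)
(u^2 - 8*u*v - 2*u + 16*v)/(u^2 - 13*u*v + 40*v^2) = (u - 2)/(u - 5*v)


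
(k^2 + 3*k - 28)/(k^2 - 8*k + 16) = (k + 7)/(k - 4)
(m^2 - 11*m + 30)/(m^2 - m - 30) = (m - 5)/(m + 5)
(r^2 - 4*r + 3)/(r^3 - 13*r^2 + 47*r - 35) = (r - 3)/(r^2 - 12*r + 35)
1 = 1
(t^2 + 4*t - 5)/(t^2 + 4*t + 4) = (t^2 + 4*t - 5)/(t^2 + 4*t + 4)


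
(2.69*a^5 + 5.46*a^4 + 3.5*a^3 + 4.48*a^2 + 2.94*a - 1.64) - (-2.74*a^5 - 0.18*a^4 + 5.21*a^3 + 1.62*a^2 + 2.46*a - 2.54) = 5.43*a^5 + 5.64*a^4 - 1.71*a^3 + 2.86*a^2 + 0.48*a + 0.9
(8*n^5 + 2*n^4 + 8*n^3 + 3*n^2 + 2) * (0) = 0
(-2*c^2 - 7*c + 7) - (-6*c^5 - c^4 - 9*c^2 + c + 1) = 6*c^5 + c^4 + 7*c^2 - 8*c + 6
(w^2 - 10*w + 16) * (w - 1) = w^3 - 11*w^2 + 26*w - 16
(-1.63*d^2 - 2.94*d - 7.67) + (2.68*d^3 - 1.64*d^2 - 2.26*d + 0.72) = 2.68*d^3 - 3.27*d^2 - 5.2*d - 6.95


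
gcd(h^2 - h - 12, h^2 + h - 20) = h - 4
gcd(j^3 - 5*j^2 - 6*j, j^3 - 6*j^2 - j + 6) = j^2 - 5*j - 6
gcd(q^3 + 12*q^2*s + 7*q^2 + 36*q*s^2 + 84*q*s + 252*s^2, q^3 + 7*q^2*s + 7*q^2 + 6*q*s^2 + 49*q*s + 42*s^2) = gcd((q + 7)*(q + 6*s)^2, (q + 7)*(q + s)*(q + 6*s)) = q^2 + 6*q*s + 7*q + 42*s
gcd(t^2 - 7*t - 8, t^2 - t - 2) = t + 1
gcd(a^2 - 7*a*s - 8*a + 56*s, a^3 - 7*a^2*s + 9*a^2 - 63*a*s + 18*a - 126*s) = -a + 7*s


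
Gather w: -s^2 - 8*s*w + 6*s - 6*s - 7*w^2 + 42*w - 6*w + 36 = -s^2 - 7*w^2 + w*(36 - 8*s) + 36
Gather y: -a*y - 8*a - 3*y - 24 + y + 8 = -8*a + y*(-a - 2) - 16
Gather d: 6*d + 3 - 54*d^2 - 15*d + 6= -54*d^2 - 9*d + 9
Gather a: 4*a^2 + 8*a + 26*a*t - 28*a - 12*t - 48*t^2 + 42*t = 4*a^2 + a*(26*t - 20) - 48*t^2 + 30*t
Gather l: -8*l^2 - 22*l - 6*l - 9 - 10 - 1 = -8*l^2 - 28*l - 20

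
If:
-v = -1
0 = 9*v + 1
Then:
No Solution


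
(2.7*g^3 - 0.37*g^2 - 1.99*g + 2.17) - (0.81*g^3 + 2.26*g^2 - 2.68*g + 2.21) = 1.89*g^3 - 2.63*g^2 + 0.69*g - 0.04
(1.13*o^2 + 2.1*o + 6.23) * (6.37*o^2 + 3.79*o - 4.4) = 7.1981*o^4 + 17.6597*o^3 + 42.6721*o^2 + 14.3717*o - 27.412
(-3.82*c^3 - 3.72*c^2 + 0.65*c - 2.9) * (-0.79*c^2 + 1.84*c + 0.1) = 3.0178*c^5 - 4.09*c^4 - 7.7403*c^3 + 3.115*c^2 - 5.271*c - 0.29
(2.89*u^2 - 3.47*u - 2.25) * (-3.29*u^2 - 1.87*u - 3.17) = -9.5081*u^4 + 6.012*u^3 + 4.7301*u^2 + 15.2074*u + 7.1325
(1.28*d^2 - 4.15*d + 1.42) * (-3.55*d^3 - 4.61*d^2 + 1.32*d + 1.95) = -4.544*d^5 + 8.8317*d^4 + 15.7801*d^3 - 9.5282*d^2 - 6.2181*d + 2.769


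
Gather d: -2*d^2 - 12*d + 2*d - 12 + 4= -2*d^2 - 10*d - 8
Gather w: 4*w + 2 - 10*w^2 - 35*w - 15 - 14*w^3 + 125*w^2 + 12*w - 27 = -14*w^3 + 115*w^2 - 19*w - 40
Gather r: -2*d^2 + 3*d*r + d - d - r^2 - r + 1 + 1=-2*d^2 - r^2 + r*(3*d - 1) + 2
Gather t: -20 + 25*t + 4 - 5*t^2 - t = -5*t^2 + 24*t - 16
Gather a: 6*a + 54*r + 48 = 6*a + 54*r + 48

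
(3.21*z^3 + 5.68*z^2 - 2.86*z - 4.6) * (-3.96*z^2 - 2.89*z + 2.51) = -12.7116*z^5 - 31.7697*z^4 + 2.9675*z^3 + 40.7382*z^2 + 6.1154*z - 11.546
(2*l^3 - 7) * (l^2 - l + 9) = 2*l^5 - 2*l^4 + 18*l^3 - 7*l^2 + 7*l - 63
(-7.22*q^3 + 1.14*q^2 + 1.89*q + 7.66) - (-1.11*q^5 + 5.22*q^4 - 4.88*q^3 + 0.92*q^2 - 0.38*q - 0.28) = 1.11*q^5 - 5.22*q^4 - 2.34*q^3 + 0.22*q^2 + 2.27*q + 7.94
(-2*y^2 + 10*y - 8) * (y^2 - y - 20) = -2*y^4 + 12*y^3 + 22*y^2 - 192*y + 160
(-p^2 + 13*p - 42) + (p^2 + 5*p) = 18*p - 42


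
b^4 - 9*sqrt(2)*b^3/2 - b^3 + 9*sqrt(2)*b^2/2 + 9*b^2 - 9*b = b*(b - 1)*(b - 3*sqrt(2))*(b - 3*sqrt(2)/2)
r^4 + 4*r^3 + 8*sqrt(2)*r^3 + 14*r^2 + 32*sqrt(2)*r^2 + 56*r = r*(r + 4)*(r + sqrt(2))*(r + 7*sqrt(2))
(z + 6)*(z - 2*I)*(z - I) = z^3 + 6*z^2 - 3*I*z^2 - 2*z - 18*I*z - 12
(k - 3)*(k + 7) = k^2 + 4*k - 21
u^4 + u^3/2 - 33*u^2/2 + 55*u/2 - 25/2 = (u - 5/2)*(u - 1)^2*(u + 5)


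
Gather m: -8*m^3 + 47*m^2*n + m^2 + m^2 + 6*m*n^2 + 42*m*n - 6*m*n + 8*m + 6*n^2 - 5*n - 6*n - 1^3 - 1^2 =-8*m^3 + m^2*(47*n + 2) + m*(6*n^2 + 36*n + 8) + 6*n^2 - 11*n - 2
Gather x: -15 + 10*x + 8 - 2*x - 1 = 8*x - 8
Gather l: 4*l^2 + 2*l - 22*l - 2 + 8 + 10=4*l^2 - 20*l + 16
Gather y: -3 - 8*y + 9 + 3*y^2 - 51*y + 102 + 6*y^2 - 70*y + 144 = 9*y^2 - 129*y + 252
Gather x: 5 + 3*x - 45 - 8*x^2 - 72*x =-8*x^2 - 69*x - 40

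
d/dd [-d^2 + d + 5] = 1 - 2*d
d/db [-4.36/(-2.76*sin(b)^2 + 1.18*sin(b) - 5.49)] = (5.1448 - 24.0672*sin(b))*cos(b)/(2.76*sin(b)^2 - 1.18*sin(b) + 5.49)^2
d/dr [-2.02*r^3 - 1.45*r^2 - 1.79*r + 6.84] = -6.06*r^2 - 2.9*r - 1.79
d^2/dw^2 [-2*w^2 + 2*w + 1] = -4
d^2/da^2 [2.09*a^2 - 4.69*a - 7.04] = 4.18000000000000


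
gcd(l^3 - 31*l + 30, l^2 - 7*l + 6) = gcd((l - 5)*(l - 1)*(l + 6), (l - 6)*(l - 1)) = l - 1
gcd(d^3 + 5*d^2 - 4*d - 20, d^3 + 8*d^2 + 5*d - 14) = d + 2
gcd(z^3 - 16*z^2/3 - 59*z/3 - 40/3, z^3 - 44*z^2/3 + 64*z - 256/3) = z - 8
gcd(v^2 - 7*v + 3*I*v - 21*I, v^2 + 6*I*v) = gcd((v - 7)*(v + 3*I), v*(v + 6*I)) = 1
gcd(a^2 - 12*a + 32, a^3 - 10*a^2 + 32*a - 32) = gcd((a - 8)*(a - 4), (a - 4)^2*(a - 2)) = a - 4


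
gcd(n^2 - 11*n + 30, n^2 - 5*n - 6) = n - 6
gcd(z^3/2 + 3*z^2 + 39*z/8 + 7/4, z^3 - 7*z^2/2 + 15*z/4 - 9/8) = 1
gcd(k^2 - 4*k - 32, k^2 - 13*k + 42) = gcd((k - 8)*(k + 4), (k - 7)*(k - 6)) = 1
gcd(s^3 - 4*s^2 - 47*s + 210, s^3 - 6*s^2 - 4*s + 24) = s - 6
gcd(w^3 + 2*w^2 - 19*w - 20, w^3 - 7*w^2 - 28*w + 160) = w^2 + w - 20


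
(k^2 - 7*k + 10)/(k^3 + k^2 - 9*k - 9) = (k^2 - 7*k + 10)/(k^3 + k^2 - 9*k - 9)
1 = 1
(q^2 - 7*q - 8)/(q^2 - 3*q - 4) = (q - 8)/(q - 4)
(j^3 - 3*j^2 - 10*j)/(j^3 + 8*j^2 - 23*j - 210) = j*(j + 2)/(j^2 + 13*j + 42)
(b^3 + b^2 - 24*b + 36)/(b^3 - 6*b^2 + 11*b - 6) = (b + 6)/(b - 1)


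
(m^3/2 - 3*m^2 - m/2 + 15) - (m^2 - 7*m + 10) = m^3/2 - 4*m^2 + 13*m/2 + 5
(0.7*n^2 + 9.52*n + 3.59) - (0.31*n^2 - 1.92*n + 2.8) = 0.39*n^2 + 11.44*n + 0.79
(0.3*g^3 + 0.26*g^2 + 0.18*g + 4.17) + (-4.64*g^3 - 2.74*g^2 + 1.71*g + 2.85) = -4.34*g^3 - 2.48*g^2 + 1.89*g + 7.02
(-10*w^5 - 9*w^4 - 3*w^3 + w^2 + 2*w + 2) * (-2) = 20*w^5 + 18*w^4 + 6*w^3 - 2*w^2 - 4*w - 4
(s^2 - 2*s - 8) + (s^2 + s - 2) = 2*s^2 - s - 10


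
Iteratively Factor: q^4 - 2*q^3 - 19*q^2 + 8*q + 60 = (q + 2)*(q^3 - 4*q^2 - 11*q + 30) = (q - 5)*(q + 2)*(q^2 + q - 6) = (q - 5)*(q - 2)*(q + 2)*(q + 3)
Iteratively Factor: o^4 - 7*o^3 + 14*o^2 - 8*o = (o)*(o^3 - 7*o^2 + 14*o - 8) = o*(o - 2)*(o^2 - 5*o + 4) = o*(o - 4)*(o - 2)*(o - 1)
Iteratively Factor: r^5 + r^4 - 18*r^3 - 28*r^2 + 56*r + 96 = (r - 4)*(r^4 + 5*r^3 + 2*r^2 - 20*r - 24) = (r - 4)*(r - 2)*(r^3 + 7*r^2 + 16*r + 12) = (r - 4)*(r - 2)*(r + 2)*(r^2 + 5*r + 6) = (r - 4)*(r - 2)*(r + 2)^2*(r + 3)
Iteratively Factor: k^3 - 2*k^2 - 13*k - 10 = (k + 2)*(k^2 - 4*k - 5) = (k + 1)*(k + 2)*(k - 5)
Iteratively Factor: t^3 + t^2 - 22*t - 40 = (t - 5)*(t^2 + 6*t + 8) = (t - 5)*(t + 4)*(t + 2)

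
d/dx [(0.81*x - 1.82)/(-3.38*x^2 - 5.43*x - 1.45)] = (2.7378*x^2 - 12.3032*x - 11.0571)/(11.4244*x^4 + 36.7068*x^3 + 39.2869*x^2 + 15.747*x + 2.1025)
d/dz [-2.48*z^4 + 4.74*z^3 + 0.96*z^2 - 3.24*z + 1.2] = -9.92*z^3 + 14.22*z^2 + 1.92*z - 3.24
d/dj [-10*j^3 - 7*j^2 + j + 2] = -30*j^2 - 14*j + 1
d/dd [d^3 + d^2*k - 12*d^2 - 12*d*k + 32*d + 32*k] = 3*d^2 + 2*d*k - 24*d - 12*k + 32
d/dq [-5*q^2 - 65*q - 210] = -10*q - 65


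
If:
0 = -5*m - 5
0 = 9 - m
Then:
No Solution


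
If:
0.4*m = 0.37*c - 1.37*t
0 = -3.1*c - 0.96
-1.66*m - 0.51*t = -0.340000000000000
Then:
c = -0.31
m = 0.25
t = -0.16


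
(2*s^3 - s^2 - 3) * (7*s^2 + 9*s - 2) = 14*s^5 + 11*s^4 - 13*s^3 - 19*s^2 - 27*s + 6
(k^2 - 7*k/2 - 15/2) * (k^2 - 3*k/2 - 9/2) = k^4 - 5*k^3 - 27*k^2/4 + 27*k + 135/4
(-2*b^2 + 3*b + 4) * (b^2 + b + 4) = -2*b^4 + b^3 - b^2 + 16*b + 16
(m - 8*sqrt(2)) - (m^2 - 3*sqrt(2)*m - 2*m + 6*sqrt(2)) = -m^2 + 3*m + 3*sqrt(2)*m - 14*sqrt(2)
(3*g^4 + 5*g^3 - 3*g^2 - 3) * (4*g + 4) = 12*g^5 + 32*g^4 + 8*g^3 - 12*g^2 - 12*g - 12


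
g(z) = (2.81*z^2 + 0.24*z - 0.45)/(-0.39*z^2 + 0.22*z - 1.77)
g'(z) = (0.78*z - 0.22)*(2.81*z^2 + 0.24*z - 0.45)/(-0.39*z^2 + 0.22*z - 1.77)^2 + (5.62*z + 0.24)/(-0.39*z^2 + 0.22*z - 1.77)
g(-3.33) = -4.38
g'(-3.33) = 0.90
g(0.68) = -0.56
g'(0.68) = -2.16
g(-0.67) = -0.31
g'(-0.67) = 1.57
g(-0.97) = -0.83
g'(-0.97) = 1.87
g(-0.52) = -0.09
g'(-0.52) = 1.32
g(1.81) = -3.47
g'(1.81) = -2.37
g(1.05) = -1.47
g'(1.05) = -2.67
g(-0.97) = -0.83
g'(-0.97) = 1.87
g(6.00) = -7.05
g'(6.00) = -0.17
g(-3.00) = -4.06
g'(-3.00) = 1.05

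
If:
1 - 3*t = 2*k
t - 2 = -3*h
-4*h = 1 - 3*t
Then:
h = 5/13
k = -10/13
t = 11/13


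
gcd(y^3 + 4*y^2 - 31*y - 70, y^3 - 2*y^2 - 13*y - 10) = y^2 - 3*y - 10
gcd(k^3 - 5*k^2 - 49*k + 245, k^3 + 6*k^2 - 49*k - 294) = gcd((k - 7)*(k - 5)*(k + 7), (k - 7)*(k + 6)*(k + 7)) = k^2 - 49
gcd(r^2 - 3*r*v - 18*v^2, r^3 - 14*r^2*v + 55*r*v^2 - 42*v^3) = r - 6*v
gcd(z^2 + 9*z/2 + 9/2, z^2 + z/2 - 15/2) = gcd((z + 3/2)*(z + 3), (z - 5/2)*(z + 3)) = z + 3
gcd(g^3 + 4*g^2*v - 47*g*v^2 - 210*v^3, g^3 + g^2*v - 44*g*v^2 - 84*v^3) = -g^2 + g*v + 42*v^2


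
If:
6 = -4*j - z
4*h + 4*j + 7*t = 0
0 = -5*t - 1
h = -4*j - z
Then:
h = 6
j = -113/20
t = -1/5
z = 83/5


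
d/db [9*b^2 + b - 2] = 18*b + 1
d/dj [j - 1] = 1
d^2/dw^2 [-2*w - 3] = 0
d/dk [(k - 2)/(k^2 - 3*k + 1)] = (k^2 - 3*k - (k - 2)*(2*k - 3) + 1)/(k^2 - 3*k + 1)^2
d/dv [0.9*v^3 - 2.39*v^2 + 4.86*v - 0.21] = 2.7*v^2 - 4.78*v + 4.86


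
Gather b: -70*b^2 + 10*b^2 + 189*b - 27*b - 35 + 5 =-60*b^2 + 162*b - 30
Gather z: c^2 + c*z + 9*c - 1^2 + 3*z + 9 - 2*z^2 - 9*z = c^2 + 9*c - 2*z^2 + z*(c - 6) + 8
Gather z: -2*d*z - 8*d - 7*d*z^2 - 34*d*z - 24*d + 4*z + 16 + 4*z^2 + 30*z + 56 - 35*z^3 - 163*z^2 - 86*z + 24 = -32*d - 35*z^3 + z^2*(-7*d - 159) + z*(-36*d - 52) + 96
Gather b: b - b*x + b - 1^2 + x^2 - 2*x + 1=b*(2 - x) + x^2 - 2*x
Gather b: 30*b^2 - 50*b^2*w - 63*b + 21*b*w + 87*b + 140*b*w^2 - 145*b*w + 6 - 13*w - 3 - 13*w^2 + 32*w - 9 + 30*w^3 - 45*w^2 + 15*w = b^2*(30 - 50*w) + b*(140*w^2 - 124*w + 24) + 30*w^3 - 58*w^2 + 34*w - 6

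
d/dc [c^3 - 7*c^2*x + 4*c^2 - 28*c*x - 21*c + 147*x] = 3*c^2 - 14*c*x + 8*c - 28*x - 21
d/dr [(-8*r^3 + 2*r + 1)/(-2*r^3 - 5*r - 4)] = (88*r^3 + 102*r^2 - 3)/(4*r^6 + 20*r^4 + 16*r^3 + 25*r^2 + 40*r + 16)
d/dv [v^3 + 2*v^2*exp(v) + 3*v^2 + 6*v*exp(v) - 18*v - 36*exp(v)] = 2*v^2*exp(v) + 3*v^2 + 10*v*exp(v) + 6*v - 30*exp(v) - 18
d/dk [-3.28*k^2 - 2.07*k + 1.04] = -6.56*k - 2.07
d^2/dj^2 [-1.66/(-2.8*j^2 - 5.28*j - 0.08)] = (-26.0288*j^2 - 49.08288*j + 1.66*(5.6*j + 5.28)*(11.2*j + 10.56) - 0.74368)/(2.8*j^2 + 5.28*j + 0.08)^3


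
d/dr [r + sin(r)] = cos(r) + 1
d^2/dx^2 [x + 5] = 0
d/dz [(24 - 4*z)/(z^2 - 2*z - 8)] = 4*(-z^2 + 2*z + 2*(z - 6)*(z - 1) + 8)/(-z^2 + 2*z + 8)^2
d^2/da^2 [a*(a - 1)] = 2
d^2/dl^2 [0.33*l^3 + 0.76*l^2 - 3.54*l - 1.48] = 1.98*l + 1.52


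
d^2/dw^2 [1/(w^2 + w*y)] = 2*(-w*(w + y) + (2*w + y)^2)/(w^3*(w + y)^3)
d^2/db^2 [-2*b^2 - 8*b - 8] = -4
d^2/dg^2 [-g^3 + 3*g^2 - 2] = 6 - 6*g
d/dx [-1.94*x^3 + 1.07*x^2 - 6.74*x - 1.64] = -5.82*x^2 + 2.14*x - 6.74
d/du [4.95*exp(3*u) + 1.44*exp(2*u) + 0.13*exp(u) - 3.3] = (14.85*exp(2*u) + 2.88*exp(u) + 0.13)*exp(u)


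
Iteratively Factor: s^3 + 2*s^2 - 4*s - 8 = (s + 2)*(s^2 - 4) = (s - 2)*(s + 2)*(s + 2)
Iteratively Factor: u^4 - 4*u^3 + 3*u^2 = (u)*(u^3 - 4*u^2 + 3*u) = u^2*(u^2 - 4*u + 3) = u^2*(u - 1)*(u - 3)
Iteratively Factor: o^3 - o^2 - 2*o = (o - 2)*(o^2 + o) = (o - 2)*(o + 1)*(o)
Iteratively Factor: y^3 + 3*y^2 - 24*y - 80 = (y + 4)*(y^2 - y - 20) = (y - 5)*(y + 4)*(y + 4)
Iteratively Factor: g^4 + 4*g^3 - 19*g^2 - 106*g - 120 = (g + 4)*(g^3 - 19*g - 30) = (g + 3)*(g + 4)*(g^2 - 3*g - 10) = (g - 5)*(g + 3)*(g + 4)*(g + 2)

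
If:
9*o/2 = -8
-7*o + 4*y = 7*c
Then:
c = 4*y/7 + 16/9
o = -16/9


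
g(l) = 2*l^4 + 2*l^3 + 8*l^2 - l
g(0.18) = 0.09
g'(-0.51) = -8.66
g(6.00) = 3306.00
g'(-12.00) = -13153.00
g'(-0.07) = -2.09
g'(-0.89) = -16.13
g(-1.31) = 16.43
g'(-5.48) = -1225.03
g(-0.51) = 2.46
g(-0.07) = 0.11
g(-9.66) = 16368.93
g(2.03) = 81.63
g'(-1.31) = -29.65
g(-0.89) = 7.07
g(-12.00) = 39180.00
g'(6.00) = 2039.00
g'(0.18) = 2.12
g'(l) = 8*l^3 + 6*l^2 + 16*l - 1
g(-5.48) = 1720.24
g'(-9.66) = -6807.10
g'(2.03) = 123.13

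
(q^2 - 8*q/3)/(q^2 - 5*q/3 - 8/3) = q/(q + 1)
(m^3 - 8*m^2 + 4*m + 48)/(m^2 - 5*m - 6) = (m^2 - 2*m - 8)/(m + 1)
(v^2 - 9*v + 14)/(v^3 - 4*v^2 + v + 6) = (v - 7)/(v^2 - 2*v - 3)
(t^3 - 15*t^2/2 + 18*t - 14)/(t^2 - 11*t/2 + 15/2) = (2*t^3 - 15*t^2 + 36*t - 28)/(2*t^2 - 11*t + 15)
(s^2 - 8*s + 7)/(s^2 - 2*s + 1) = (s - 7)/(s - 1)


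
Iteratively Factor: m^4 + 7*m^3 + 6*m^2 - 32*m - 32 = (m + 1)*(m^3 + 6*m^2 - 32) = (m + 1)*(m + 4)*(m^2 + 2*m - 8) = (m + 1)*(m + 4)^2*(m - 2)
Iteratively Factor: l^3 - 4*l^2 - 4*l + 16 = (l - 4)*(l^2 - 4) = (l - 4)*(l - 2)*(l + 2)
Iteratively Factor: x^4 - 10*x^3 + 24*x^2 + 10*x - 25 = (x - 5)*(x^3 - 5*x^2 - x + 5) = (x - 5)*(x + 1)*(x^2 - 6*x + 5) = (x - 5)^2*(x + 1)*(x - 1)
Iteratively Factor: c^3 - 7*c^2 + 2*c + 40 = (c + 2)*(c^2 - 9*c + 20) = (c - 4)*(c + 2)*(c - 5)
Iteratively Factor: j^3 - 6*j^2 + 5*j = (j)*(j^2 - 6*j + 5) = j*(j - 1)*(j - 5)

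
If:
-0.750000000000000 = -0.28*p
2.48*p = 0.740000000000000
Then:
No Solution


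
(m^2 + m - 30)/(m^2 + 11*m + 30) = (m - 5)/(m + 5)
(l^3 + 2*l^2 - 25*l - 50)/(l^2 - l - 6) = (l^2 - 25)/(l - 3)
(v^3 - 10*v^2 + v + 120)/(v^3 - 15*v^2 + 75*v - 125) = (v^2 - 5*v - 24)/(v^2 - 10*v + 25)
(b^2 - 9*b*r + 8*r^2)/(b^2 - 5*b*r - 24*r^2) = (b - r)/(b + 3*r)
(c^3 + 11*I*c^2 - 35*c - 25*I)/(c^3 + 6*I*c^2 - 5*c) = (c + 5*I)/c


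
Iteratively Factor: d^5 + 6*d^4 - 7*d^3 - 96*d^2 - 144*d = (d + 3)*(d^4 + 3*d^3 - 16*d^2 - 48*d) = (d + 3)*(d + 4)*(d^3 - d^2 - 12*d) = (d + 3)^2*(d + 4)*(d^2 - 4*d) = d*(d + 3)^2*(d + 4)*(d - 4)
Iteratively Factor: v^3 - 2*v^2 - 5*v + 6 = (v - 3)*(v^2 + v - 2) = (v - 3)*(v - 1)*(v + 2)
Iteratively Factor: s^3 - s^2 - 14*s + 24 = (s + 4)*(s^2 - 5*s + 6) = (s - 3)*(s + 4)*(s - 2)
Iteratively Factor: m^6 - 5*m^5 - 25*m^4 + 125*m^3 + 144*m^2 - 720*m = (m - 5)*(m^5 - 25*m^3 + 144*m) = (m - 5)*(m + 3)*(m^4 - 3*m^3 - 16*m^2 + 48*m) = (m - 5)*(m + 3)*(m + 4)*(m^3 - 7*m^2 + 12*m) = m*(m - 5)*(m + 3)*(m + 4)*(m^2 - 7*m + 12) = m*(m - 5)*(m - 3)*(m + 3)*(m + 4)*(m - 4)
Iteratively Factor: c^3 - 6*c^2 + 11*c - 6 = (c - 2)*(c^2 - 4*c + 3) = (c - 2)*(c - 1)*(c - 3)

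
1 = 1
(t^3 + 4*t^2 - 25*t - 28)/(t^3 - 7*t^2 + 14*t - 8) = (t^2 + 8*t + 7)/(t^2 - 3*t + 2)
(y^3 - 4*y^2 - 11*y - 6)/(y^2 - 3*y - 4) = (y^2 - 5*y - 6)/(y - 4)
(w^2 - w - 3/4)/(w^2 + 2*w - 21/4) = (2*w + 1)/(2*w + 7)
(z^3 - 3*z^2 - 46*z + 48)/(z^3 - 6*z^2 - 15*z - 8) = (z^2 + 5*z - 6)/(z^2 + 2*z + 1)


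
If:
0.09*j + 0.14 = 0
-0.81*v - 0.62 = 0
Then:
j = -1.56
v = -0.77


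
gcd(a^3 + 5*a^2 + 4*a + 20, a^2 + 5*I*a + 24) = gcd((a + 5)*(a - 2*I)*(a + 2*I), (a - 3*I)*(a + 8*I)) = 1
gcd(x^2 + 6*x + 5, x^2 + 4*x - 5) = x + 5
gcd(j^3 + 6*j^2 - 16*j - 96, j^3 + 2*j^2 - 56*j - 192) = j^2 + 10*j + 24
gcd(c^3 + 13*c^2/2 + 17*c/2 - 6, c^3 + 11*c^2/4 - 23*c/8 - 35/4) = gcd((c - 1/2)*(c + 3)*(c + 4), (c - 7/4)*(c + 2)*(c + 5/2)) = 1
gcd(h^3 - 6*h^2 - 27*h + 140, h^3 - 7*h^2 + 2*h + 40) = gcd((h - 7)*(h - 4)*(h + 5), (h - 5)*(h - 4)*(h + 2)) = h - 4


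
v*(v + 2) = v^2 + 2*v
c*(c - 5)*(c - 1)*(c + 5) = c^4 - c^3 - 25*c^2 + 25*c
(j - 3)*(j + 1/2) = j^2 - 5*j/2 - 3/2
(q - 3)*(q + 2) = q^2 - q - 6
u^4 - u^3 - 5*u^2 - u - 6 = (u - 3)*(u + 2)*(u - I)*(u + I)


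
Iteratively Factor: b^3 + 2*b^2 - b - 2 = (b + 1)*(b^2 + b - 2) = (b + 1)*(b + 2)*(b - 1)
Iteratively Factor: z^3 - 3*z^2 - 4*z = (z)*(z^2 - 3*z - 4) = z*(z - 4)*(z + 1)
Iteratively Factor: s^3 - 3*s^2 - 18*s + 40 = (s - 2)*(s^2 - s - 20) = (s - 5)*(s - 2)*(s + 4)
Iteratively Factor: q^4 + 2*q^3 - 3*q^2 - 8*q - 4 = (q + 2)*(q^3 - 3*q - 2) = (q - 2)*(q + 2)*(q^2 + 2*q + 1) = (q - 2)*(q + 1)*(q + 2)*(q + 1)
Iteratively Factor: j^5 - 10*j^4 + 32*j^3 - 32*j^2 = (j)*(j^4 - 10*j^3 + 32*j^2 - 32*j) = j*(j - 2)*(j^3 - 8*j^2 + 16*j) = j*(j - 4)*(j - 2)*(j^2 - 4*j) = j^2*(j - 4)*(j - 2)*(j - 4)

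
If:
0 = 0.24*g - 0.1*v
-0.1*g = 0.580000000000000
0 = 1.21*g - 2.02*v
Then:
No Solution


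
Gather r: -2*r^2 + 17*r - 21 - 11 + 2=-2*r^2 + 17*r - 30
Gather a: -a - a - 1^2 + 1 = -2*a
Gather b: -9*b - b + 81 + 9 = 90 - 10*b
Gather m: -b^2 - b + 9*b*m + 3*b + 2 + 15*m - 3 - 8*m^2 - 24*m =-b^2 + 2*b - 8*m^2 + m*(9*b - 9) - 1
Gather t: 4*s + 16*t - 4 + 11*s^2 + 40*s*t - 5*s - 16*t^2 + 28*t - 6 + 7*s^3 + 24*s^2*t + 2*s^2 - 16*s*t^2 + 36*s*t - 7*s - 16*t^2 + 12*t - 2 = 7*s^3 + 13*s^2 - 8*s + t^2*(-16*s - 32) + t*(24*s^2 + 76*s + 56) - 12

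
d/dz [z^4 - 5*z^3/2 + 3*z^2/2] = z*(8*z^2 - 15*z + 6)/2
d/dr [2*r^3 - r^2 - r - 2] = 6*r^2 - 2*r - 1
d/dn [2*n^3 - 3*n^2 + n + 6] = 6*n^2 - 6*n + 1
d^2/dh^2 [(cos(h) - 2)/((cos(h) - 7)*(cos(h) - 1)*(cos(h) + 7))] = (558*(1 - cos(h)^2)^2 - 30*sin(h)^6 - 4*cos(h)^7 - 9*cos(h)^6 - 213*cos(h)^5 - 750*cos(h)^3 + 3807*cos(h)^2 + 2695*cos(h) - 5526)/((cos(h) - 7)^3*(cos(h) - 1)^3*(cos(h) + 7)^3)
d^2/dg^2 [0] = 0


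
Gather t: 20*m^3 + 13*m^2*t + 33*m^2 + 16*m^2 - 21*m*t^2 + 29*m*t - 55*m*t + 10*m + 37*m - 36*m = 20*m^3 + 49*m^2 - 21*m*t^2 + 11*m + t*(13*m^2 - 26*m)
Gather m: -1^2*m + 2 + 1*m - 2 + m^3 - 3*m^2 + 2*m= m^3 - 3*m^2 + 2*m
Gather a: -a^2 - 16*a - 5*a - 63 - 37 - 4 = -a^2 - 21*a - 104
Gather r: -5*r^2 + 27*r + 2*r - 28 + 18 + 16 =-5*r^2 + 29*r + 6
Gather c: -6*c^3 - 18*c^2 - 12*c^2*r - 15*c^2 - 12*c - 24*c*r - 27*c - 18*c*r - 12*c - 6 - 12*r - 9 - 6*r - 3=-6*c^3 + c^2*(-12*r - 33) + c*(-42*r - 51) - 18*r - 18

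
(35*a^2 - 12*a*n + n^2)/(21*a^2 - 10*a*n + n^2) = (5*a - n)/(3*a - n)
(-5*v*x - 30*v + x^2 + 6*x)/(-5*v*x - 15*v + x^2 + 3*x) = (x + 6)/(x + 3)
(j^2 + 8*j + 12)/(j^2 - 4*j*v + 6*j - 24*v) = (-j - 2)/(-j + 4*v)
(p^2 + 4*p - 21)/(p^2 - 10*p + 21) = (p + 7)/(p - 7)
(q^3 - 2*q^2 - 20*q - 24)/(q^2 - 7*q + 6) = (q^2 + 4*q + 4)/(q - 1)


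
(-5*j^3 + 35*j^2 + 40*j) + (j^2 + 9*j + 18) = -5*j^3 + 36*j^2 + 49*j + 18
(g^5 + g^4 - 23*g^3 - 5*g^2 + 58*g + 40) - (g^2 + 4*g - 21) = g^5 + g^4 - 23*g^3 - 6*g^2 + 54*g + 61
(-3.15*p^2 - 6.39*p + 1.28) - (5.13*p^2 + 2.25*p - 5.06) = -8.28*p^2 - 8.64*p + 6.34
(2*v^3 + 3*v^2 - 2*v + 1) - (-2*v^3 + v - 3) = 4*v^3 + 3*v^2 - 3*v + 4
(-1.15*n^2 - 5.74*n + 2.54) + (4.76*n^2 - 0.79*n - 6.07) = 3.61*n^2 - 6.53*n - 3.53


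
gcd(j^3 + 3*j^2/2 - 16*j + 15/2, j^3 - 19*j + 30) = j^2 + 2*j - 15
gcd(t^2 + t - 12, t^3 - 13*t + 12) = t^2 + t - 12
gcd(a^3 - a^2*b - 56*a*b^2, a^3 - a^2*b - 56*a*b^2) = a^3 - a^2*b - 56*a*b^2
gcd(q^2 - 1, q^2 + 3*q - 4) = q - 1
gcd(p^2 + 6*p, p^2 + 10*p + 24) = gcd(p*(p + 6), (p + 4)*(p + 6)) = p + 6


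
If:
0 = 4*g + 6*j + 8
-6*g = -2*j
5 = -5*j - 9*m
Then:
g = -4/11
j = -12/11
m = 5/99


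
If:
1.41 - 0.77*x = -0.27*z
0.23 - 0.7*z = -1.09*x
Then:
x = 4.29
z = 7.00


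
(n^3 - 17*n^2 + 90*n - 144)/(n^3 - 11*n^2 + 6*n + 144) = (n - 3)/(n + 3)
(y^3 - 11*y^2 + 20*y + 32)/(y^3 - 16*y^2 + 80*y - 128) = (y + 1)/(y - 4)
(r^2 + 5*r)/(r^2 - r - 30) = r/(r - 6)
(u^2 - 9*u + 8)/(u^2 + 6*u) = (u^2 - 9*u + 8)/(u*(u + 6))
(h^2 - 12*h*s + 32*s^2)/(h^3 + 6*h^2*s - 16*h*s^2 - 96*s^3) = (h - 8*s)/(h^2 + 10*h*s + 24*s^2)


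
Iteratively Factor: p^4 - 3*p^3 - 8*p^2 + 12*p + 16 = (p + 2)*(p^3 - 5*p^2 + 2*p + 8) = (p - 2)*(p + 2)*(p^2 - 3*p - 4) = (p - 2)*(p + 1)*(p + 2)*(p - 4)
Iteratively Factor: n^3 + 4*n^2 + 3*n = (n + 1)*(n^2 + 3*n) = (n + 1)*(n + 3)*(n)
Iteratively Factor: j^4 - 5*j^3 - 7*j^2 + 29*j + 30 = (j - 3)*(j^3 - 2*j^2 - 13*j - 10) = (j - 3)*(j + 1)*(j^2 - 3*j - 10) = (j - 3)*(j + 1)*(j + 2)*(j - 5)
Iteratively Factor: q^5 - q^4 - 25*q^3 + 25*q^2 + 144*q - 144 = (q - 4)*(q^4 + 3*q^3 - 13*q^2 - 27*q + 36) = (q - 4)*(q - 1)*(q^3 + 4*q^2 - 9*q - 36) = (q - 4)*(q - 1)*(q + 3)*(q^2 + q - 12) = (q - 4)*(q - 1)*(q + 3)*(q + 4)*(q - 3)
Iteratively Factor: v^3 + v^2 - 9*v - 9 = (v + 3)*(v^2 - 2*v - 3) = (v + 1)*(v + 3)*(v - 3)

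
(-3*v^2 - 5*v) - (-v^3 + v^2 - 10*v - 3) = v^3 - 4*v^2 + 5*v + 3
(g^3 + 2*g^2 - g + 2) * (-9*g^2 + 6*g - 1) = -9*g^5 - 12*g^4 + 20*g^3 - 26*g^2 + 13*g - 2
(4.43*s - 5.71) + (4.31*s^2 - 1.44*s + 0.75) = 4.31*s^2 + 2.99*s - 4.96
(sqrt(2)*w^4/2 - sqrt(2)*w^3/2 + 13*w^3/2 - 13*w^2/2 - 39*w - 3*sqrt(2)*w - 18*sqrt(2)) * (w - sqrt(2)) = sqrt(2)*w^5/2 - sqrt(2)*w^4/2 + 11*w^4/2 - 13*sqrt(2)*w^3/2 - 11*w^3/2 - 39*w^2 + 7*sqrt(2)*w^2/2 + 6*w + 21*sqrt(2)*w + 36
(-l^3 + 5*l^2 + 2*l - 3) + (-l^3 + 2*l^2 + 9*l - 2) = -2*l^3 + 7*l^2 + 11*l - 5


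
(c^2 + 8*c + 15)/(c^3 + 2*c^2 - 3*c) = (c + 5)/(c*(c - 1))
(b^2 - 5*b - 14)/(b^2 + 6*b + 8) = (b - 7)/(b + 4)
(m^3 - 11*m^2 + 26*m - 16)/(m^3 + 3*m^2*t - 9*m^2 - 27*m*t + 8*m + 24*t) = (m - 2)/(m + 3*t)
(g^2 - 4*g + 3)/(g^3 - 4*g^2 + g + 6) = (g - 1)/(g^2 - g - 2)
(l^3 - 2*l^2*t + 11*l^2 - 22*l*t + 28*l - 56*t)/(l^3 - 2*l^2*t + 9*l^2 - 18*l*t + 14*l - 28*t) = (l + 4)/(l + 2)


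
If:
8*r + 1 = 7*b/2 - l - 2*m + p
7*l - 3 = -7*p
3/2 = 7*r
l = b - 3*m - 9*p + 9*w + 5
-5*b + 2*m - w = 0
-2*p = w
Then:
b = -108/121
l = -19/847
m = -2272/847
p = 382/847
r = 3/14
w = -764/847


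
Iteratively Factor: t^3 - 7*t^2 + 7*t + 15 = (t + 1)*(t^2 - 8*t + 15) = (t - 3)*(t + 1)*(t - 5)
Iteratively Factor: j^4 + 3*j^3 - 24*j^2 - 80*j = (j)*(j^3 + 3*j^2 - 24*j - 80) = j*(j + 4)*(j^2 - j - 20) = j*(j + 4)^2*(j - 5)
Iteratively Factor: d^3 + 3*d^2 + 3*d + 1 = (d + 1)*(d^2 + 2*d + 1) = (d + 1)^2*(d + 1)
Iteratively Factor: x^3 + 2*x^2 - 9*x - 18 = (x + 2)*(x^2 - 9) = (x + 2)*(x + 3)*(x - 3)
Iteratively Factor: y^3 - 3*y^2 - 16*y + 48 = (y - 4)*(y^2 + y - 12) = (y - 4)*(y + 4)*(y - 3)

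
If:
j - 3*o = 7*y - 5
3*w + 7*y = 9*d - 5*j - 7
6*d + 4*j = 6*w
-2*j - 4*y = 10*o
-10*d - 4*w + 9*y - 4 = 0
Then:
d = 1043/3658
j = -2319/1829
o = 89/1829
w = -2049/3658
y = 937/1829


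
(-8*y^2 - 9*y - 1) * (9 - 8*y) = 64*y^3 - 73*y - 9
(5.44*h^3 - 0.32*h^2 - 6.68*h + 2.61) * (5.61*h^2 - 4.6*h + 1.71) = 30.5184*h^5 - 26.8192*h^4 - 26.7004*h^3 + 44.8229*h^2 - 23.4288*h + 4.4631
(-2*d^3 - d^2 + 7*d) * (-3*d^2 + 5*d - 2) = 6*d^5 - 7*d^4 - 22*d^3 + 37*d^2 - 14*d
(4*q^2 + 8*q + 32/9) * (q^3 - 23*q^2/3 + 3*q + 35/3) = 4*q^5 - 68*q^4/3 - 412*q^3/9 + 1172*q^2/27 + 104*q + 1120/27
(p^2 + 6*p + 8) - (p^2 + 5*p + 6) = p + 2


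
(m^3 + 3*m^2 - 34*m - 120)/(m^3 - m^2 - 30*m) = (m + 4)/m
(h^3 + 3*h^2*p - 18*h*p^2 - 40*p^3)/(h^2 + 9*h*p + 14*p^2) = (h^2 + h*p - 20*p^2)/(h + 7*p)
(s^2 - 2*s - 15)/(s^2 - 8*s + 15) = (s + 3)/(s - 3)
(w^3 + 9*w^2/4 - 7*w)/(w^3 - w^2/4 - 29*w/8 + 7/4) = 2*w*(w + 4)/(2*w^2 + 3*w - 2)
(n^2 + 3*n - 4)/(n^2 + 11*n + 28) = (n - 1)/(n + 7)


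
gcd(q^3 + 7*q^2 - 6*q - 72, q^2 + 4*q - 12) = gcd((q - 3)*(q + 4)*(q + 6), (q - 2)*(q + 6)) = q + 6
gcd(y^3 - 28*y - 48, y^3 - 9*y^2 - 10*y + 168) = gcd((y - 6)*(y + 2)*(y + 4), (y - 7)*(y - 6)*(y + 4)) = y^2 - 2*y - 24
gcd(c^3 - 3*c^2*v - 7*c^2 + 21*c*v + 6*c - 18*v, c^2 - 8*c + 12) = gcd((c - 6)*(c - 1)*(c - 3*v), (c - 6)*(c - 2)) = c - 6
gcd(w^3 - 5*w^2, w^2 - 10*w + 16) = 1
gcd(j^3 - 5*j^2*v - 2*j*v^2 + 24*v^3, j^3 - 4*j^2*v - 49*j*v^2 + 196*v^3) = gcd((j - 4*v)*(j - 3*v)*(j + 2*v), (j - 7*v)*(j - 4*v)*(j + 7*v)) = -j + 4*v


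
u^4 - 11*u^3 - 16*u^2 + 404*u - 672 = (u - 8)*(u - 7)*(u - 2)*(u + 6)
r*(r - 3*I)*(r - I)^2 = r^4 - 5*I*r^3 - 7*r^2 + 3*I*r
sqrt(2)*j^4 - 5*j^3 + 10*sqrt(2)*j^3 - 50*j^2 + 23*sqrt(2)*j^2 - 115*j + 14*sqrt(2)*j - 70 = (j + 2)*(j + 7)*(j - 5*sqrt(2)/2)*(sqrt(2)*j + sqrt(2))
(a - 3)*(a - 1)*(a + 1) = a^3 - 3*a^2 - a + 3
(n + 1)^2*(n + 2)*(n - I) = n^4 + 4*n^3 - I*n^3 + 5*n^2 - 4*I*n^2 + 2*n - 5*I*n - 2*I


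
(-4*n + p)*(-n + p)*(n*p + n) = 4*n^3*p + 4*n^3 - 5*n^2*p^2 - 5*n^2*p + n*p^3 + n*p^2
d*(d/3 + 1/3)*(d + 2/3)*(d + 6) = d^4/3 + 23*d^3/9 + 32*d^2/9 + 4*d/3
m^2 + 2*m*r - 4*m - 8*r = (m - 4)*(m + 2*r)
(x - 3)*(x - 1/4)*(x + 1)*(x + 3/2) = x^4 - 3*x^3/4 - 47*x^2/8 - 3*x + 9/8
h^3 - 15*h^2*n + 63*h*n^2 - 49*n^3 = (h - 7*n)^2*(h - n)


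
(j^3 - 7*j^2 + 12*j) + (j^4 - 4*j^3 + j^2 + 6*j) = j^4 - 3*j^3 - 6*j^2 + 18*j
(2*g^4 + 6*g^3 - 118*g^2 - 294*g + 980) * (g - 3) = 2*g^5 - 136*g^3 + 60*g^2 + 1862*g - 2940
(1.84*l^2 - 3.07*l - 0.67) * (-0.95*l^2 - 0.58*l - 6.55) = -1.748*l^4 + 1.8493*l^3 - 9.6349*l^2 + 20.4971*l + 4.3885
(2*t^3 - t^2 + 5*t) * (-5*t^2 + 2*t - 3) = -10*t^5 + 9*t^4 - 33*t^3 + 13*t^2 - 15*t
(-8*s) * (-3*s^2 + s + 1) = 24*s^3 - 8*s^2 - 8*s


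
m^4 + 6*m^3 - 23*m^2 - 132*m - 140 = (m - 5)*(m + 2)^2*(m + 7)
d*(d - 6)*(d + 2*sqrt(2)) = d^3 - 6*d^2 + 2*sqrt(2)*d^2 - 12*sqrt(2)*d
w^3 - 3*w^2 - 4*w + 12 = (w - 3)*(w - 2)*(w + 2)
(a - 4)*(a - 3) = a^2 - 7*a + 12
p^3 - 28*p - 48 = (p - 6)*(p + 2)*(p + 4)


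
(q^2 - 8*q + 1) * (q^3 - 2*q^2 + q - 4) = q^5 - 10*q^4 + 18*q^3 - 14*q^2 + 33*q - 4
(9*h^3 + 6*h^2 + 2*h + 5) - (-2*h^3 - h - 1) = 11*h^3 + 6*h^2 + 3*h + 6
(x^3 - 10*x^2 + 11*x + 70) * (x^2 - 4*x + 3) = x^5 - 14*x^4 + 54*x^3 - 4*x^2 - 247*x + 210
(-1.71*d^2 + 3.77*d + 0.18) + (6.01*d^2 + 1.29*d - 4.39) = 4.3*d^2 + 5.06*d - 4.21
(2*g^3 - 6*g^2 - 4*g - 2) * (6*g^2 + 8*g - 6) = 12*g^5 - 20*g^4 - 84*g^3 - 8*g^2 + 8*g + 12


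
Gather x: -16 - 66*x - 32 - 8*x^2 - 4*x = -8*x^2 - 70*x - 48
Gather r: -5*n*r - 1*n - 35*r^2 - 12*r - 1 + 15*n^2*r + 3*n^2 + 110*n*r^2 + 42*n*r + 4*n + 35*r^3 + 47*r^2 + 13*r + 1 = 3*n^2 + 3*n + 35*r^3 + r^2*(110*n + 12) + r*(15*n^2 + 37*n + 1)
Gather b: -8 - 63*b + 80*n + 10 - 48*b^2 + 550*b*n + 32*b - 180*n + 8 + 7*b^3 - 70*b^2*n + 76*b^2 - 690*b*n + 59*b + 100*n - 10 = 7*b^3 + b^2*(28 - 70*n) + b*(28 - 140*n)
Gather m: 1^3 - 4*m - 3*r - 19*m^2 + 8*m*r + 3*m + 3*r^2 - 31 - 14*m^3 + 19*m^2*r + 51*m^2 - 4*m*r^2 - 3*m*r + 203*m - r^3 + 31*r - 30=-14*m^3 + m^2*(19*r + 32) + m*(-4*r^2 + 5*r + 202) - r^3 + 3*r^2 + 28*r - 60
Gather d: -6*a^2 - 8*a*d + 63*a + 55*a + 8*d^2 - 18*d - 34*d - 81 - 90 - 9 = -6*a^2 + 118*a + 8*d^2 + d*(-8*a - 52) - 180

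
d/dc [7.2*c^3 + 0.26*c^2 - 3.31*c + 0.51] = 21.6*c^2 + 0.52*c - 3.31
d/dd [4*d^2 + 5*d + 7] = 8*d + 5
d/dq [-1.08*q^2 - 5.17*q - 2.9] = -2.16*q - 5.17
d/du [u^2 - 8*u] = 2*u - 8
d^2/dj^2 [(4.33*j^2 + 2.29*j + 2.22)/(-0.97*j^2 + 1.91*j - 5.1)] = (-20.353704*j^3 + 115.990272*j^2 + 92.649744*j - 264.093264)/(0.912673*j^6 - 5.391357*j^5 + 25.011741*j^4 - 63.660491*j^3 + 131.50503*j^2 - 149.0373*j + 132.651)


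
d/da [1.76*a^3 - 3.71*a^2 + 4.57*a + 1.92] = 5.28*a^2 - 7.42*a + 4.57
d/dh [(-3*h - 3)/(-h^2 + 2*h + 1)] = 3*(h^2 - 2*h - 2*(h - 1)*(h + 1) - 1)/(-h^2 + 2*h + 1)^2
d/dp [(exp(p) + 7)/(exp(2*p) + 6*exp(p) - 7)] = -exp(p)/(exp(2*p) - 2*exp(p) + 1)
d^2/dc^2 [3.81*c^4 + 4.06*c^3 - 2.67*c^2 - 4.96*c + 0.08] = 45.72*c^2 + 24.36*c - 5.34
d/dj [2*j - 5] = 2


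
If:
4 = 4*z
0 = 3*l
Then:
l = 0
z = 1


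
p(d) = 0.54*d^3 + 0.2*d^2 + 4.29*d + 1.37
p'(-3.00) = 17.67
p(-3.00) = -24.28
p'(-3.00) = 17.67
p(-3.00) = -24.28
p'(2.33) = 14.02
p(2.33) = 19.28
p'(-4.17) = 30.79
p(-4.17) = -52.20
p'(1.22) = 7.19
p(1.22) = 7.88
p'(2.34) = 14.10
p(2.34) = 19.42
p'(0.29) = 4.54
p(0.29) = 2.64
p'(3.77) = 28.82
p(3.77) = 49.32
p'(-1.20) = 6.14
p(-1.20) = -4.42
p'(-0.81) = 5.03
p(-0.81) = -2.26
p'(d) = 1.62*d^2 + 0.4*d + 4.29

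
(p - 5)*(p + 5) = p^2 - 25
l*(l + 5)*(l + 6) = l^3 + 11*l^2 + 30*l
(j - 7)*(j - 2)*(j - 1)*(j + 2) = j^4 - 8*j^3 + 3*j^2 + 32*j - 28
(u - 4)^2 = u^2 - 8*u + 16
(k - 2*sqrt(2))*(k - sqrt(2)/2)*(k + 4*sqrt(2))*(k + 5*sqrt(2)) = k^4 + 13*sqrt(2)*k^3/2 - 3*k^2 - 82*sqrt(2)*k + 80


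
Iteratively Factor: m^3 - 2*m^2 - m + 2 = (m - 1)*(m^2 - m - 2) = (m - 2)*(m - 1)*(m + 1)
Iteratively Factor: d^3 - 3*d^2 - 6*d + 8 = (d - 1)*(d^2 - 2*d - 8) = (d - 4)*(d - 1)*(d + 2)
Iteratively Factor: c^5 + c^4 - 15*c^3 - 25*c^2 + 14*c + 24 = (c + 2)*(c^4 - c^3 - 13*c^2 + c + 12) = (c + 1)*(c + 2)*(c^3 - 2*c^2 - 11*c + 12) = (c - 4)*(c + 1)*(c + 2)*(c^2 + 2*c - 3) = (c - 4)*(c + 1)*(c + 2)*(c + 3)*(c - 1)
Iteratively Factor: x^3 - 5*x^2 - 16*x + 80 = (x + 4)*(x^2 - 9*x + 20) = (x - 4)*(x + 4)*(x - 5)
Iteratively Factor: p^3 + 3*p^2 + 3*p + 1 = (p + 1)*(p^2 + 2*p + 1) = (p + 1)^2*(p + 1)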